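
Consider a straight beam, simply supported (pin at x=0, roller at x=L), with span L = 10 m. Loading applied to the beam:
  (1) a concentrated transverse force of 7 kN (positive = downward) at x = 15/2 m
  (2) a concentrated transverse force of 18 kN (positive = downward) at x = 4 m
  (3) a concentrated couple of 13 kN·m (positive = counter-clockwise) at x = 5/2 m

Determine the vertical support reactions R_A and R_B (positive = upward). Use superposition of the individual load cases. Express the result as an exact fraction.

Load 1 — point force P=7 kN at a=15/2 m (b=L-a=5/2):
  R_A = Pb/L = 7·(5/2)/10 = 7/4 kN
  R_B = Pa/L = 7·(15/2)/10 = 21/4 kN
Load 2 — point force P=18 kN at a=4 m (b=L-a=6):
  R_A = Pb/L = 18·6/10 = 54/5 kN
  R_B = Pa/L = 18·4/10 = 36/5 kN
Load 3 — applied couple M₀=13 kN·m at a=5/2 m (b=L-a=15/2):
  R_A = M₀/L = 13/10 kN
  R_B = -M₀/L = -13/10 kN
Superposition: R_A = 277/20 kN, R_B = 223/20 kN

R_A = 277/20 kN, R_B = 223/20 kN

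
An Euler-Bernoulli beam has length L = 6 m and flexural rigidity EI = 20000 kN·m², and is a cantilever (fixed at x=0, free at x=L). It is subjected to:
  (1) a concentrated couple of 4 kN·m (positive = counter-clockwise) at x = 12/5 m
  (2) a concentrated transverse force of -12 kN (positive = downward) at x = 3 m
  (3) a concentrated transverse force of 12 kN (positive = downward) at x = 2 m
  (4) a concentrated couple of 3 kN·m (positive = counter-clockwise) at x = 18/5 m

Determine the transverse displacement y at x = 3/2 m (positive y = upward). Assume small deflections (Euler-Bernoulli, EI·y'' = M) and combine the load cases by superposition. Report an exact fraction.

Load 1 — applied couple M₀=4 kN·m at a=12/5 m (b=L-a=18/5):
  y_1 = M₀x²/(2EI)  [x≤a] = 4·(3/2)²/(2·20000) = 9/40000 m
Load 2 — point force P=-12 kN at a=3 m (b=L-a=3):
  y_2 = -Px²(3a-x)/(6EI)  [x≤a] = -(-12)·(3/2)²·(3·3-(3/2))/(6·20000) = 27/16000 m
Load 3 — point force P=12 kN at a=2 m (b=L-a=4):
  y_3 = -Px²(3a-x)/(6EI)  [x≤a] = -12·(3/2)²·(3·2-(3/2))/(6·20000) = -81/80000 m
Load 4 — applied couple M₀=3 kN·m at a=18/5 m (b=L-a=12/5):
  y_4 = M₀x²/(2EI)  [x≤a] = 3·(3/2)²/(2·20000) = 27/160000 m
Superposition: y = Σ y_i = 171/160000 m ≈ 0.001069 m

y(3/2) = 171/160000 m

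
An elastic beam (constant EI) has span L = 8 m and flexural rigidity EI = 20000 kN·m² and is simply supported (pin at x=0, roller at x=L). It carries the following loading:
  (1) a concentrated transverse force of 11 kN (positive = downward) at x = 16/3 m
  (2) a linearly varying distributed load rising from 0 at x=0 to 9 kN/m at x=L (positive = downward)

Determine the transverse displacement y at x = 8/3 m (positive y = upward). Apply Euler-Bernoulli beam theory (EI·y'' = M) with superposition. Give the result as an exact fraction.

y(8/3) = -2152/151875 m

Load 1 — point force P=11 kN at a=16/3 m (b=L-a=8/3):
  y_1 = -Pbx(L²-b²-x²)/(6LEI)  [x≤a] = -11·(8/3)·(8/3)·(8²-(8/3)²-(8/3)²)/(6·8·20000) = -616/151875 m
Load 2 — triangular load w₀=9 kN/m (0→w₀ over full span):
  y_2 = -w₀x(7L⁴-10L²x²+3x⁴)/(360LEI) = -9·(8/3)·(7·8⁴-10·8²·(8/3)²+3·(8/3)⁴)/(360·8·20000) = -512/50625 m
Superposition: y = Σ y_i = -2152/151875 m ≈ -0.014170 m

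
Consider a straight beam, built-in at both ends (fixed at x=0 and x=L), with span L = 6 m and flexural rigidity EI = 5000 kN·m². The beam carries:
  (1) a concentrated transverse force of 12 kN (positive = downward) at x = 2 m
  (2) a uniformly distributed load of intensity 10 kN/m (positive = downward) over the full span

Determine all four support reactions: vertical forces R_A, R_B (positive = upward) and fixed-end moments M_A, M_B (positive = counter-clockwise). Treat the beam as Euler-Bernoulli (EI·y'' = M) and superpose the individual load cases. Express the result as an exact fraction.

R_A = 350/9 kN, M_A = 122/3 kN·m, R_B = 298/9 kN, M_B = -106/3 kN·m

Load 1 — point force P=12 kN at a=2 m (b=L-a=4):
  R_A = Pb²(3a+b)/L³ = 12·4²·(3·2+4)/6³ = 80/9 kN
  M_A = Pab²/L² = 12·2·4²/6² = 32/3 kN·m
  R_B = Pa²(a+3b)/L³ = 12·2²·(2+3·4)/6³ = 28/9 kN
  M_B = -Pa²b/L² = -12·2²·4/6² = -16/3 kN·m
Load 2 — uniform load w=10 kN/m over full span:
  R_A = wL/2 = 10·6/2 = 30 kN
  M_A = wL²/12 = 10·6²/12 = 30 kN·m
  R_B = wL/2 = 10·6/2 = 30 kN
  M_B = -wL²/12 = -10·6²/12 = -30 kN·m
Superposition: R_A = 350/9 kN, M_A = 122/3 kN·m, R_B = 298/9 kN, M_B = -106/3 kN·m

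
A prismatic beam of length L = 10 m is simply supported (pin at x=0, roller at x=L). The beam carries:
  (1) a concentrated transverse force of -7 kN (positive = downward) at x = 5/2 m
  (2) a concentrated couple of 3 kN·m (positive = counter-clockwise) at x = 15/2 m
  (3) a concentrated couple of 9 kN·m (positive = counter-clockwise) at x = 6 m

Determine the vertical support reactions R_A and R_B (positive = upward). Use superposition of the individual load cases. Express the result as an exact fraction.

Load 1 — point force P=-7 kN at a=5/2 m (b=L-a=15/2):
  R_A = Pb/L = (-7)·(15/2)/10 = -21/4 kN
  R_B = Pa/L = (-7)·(5/2)/10 = -7/4 kN
Load 2 — applied couple M₀=3 kN·m at a=15/2 m (b=L-a=5/2):
  R_A = M₀/L = 3/10 kN
  R_B = -M₀/L = -3/10 kN
Load 3 — applied couple M₀=9 kN·m at a=6 m (b=L-a=4):
  R_A = M₀/L = 9/10 kN
  R_B = -M₀/L = -9/10 kN
Superposition: R_A = -81/20 kN, R_B = -59/20 kN

R_A = -81/20 kN, R_B = -59/20 kN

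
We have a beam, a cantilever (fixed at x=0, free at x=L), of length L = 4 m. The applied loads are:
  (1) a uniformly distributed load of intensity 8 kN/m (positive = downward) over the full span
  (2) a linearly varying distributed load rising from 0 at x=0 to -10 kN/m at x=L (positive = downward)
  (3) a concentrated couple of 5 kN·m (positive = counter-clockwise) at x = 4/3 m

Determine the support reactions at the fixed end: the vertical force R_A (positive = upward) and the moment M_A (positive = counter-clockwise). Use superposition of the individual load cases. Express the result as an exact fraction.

Load 1 — uniform load w=8 kN/m over full span:
  R_A = wL = 8·4 = 32 kN
  M_A = wL²/2 = 8·4²/2 = 64 kN·m
Load 2 — triangular load w₀=-10 kN/m (0→w₀ over full span):
  R_A = w₀L/2 = (-10)·4/2 = -20 kN
  M_A = w₀L²/3 = (-10)·4²/3 = -160/3 kN·m
Load 3 — applied couple M₀=5 kN·m at a=4/3 m (b=L-a=8/3):
  R_A = 0 kN
  M_A = -M₀ = -5 kN·m
Superposition: R_A = 12 kN, M_A = 17/3 kN·m

R_A = 12 kN, M_A = 17/3 kN·m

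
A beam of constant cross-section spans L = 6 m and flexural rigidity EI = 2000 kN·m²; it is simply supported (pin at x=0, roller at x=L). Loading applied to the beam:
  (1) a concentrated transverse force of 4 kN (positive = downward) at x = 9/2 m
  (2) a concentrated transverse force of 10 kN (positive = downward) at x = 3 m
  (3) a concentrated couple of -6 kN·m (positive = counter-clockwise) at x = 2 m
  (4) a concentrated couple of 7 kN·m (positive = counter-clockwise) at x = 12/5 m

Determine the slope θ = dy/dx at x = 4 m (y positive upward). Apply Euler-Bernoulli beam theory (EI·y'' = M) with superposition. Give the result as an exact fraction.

θ(4) = 9341/1200000 rad

Load 1 — point force P=4 kN at a=9/2 m (b=L-a=3/2):
  θ_1 = -Pb(L²-b²-3x²)/(6LEI)  [x≤a] = -4·(3/2)·(6²-(3/2)²-3·4²)/(6·6·2000) = 19/16000 rad
Load 2 — point force P=10 kN at a=3 m (b=L-a=3):
  θ_2 = -Pa(2L²-6Lx+3x²+a²)/(6LEI)  [x>a] = -10·3·(2·6²-6·6·4+3·4²+3²)/(6·6·2000) = 1/160 rad
Load 3 — applied couple M₀=-6 kN·m at a=2 m (b=L-a=4):
  θ_3 = (M₀x²/(2L)-M₀(x-a)+C₁)/EI  [x>a] with C₁=M₀(3b²-L²)/(6L)=-2 = ((-6)·4²/(2·6)-(-6)·(4-2)+(-2))/2000 = 1/1000 rad
Load 4 — applied couple M₀=7 kN·m at a=12/5 m (b=L-a=18/5):
  θ_4 = (M₀x²/(2L)-M₀(x-a)+C₁)/EI  [x>a] with C₁=M₀(3b²-L²)/(6L)=14/25 = (7·4²/(2·6)-7·(4-(12/5))+(14/25))/2000 = -49/75000 rad
Superposition: θ = Σ θ_i = 9341/1200000 rad ≈ 0.007784 rad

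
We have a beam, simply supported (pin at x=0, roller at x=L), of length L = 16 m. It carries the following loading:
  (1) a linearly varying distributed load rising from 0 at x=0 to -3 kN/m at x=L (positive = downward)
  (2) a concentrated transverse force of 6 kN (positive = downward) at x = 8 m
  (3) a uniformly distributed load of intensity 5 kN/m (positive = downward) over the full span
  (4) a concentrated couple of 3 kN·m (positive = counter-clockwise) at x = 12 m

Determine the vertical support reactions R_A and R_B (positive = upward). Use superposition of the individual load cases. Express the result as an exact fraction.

Load 1 — triangular load w₀=-3 kN/m (0→w₀ over full span):
  R_A = w₀L/6 = (-3)·16/6 = -8 kN
  R_B = w₀L/3 = (-3)·16/3 = -16 kN
Load 2 — point force P=6 kN at a=8 m (b=L-a=8):
  R_A = Pb/L = 6·8/16 = 3 kN
  R_B = Pa/L = 6·8/16 = 3 kN
Load 3 — uniform load w=5 kN/m over full span:
  R_A = wL/2 = 5·16/2 = 40 kN
  R_B = wL/2 = 5·16/2 = 40 kN
Load 4 — applied couple M₀=3 kN·m at a=12 m (b=L-a=4):
  R_A = M₀/L = 3/16 kN
  R_B = -M₀/L = -3/16 kN
Superposition: R_A = 563/16 kN, R_B = 429/16 kN

R_A = 563/16 kN, R_B = 429/16 kN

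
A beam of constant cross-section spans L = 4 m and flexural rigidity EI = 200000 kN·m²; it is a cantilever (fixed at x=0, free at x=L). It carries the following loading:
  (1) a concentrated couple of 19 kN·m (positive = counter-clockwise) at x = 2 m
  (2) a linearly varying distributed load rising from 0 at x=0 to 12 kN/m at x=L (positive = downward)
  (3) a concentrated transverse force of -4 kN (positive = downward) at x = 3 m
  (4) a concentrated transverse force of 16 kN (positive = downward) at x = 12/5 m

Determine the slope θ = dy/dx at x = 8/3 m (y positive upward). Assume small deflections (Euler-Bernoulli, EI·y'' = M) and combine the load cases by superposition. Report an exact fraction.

Load 1 — applied couple M₀=19 kN·m at a=2 m (b=L-a=2):
  θ_1 = M₀a/EI  [x>a] = 19·2/200000 = 19/100000 rad
Load 2 — triangular load w₀=12 kN/m (0→w₀ over full span):
  θ_2 = (w₀Lx²/4-w₀L²x/3-w₀x⁴/(24L))/EI = (12·4·(8/3)²/4-12·4²·(8/3)/3-12·(8/3)⁴/(24·4))/200000 = -116/253125 rad
Load 3 — point force P=-4 kN at a=3 m (b=L-a=1):
  θ_3 = -Px(2a-x)/(2EI)  [x≤a] = -(-4)·(8/3)·(2·3-(8/3))/(2·200000) = 1/11250 rad
Load 4 — point force P=16 kN at a=12/5 m (b=L-a=8/5):
  θ_4 = -Pa²/(2EI)  [x>a] = -16·(12/5)²/(2·200000) = -18/78125 rad
Superposition: θ = Σ θ_i = -82981/202500000 rad ≈ -0.000410 rad

θ(8/3) = -82981/202500000 rad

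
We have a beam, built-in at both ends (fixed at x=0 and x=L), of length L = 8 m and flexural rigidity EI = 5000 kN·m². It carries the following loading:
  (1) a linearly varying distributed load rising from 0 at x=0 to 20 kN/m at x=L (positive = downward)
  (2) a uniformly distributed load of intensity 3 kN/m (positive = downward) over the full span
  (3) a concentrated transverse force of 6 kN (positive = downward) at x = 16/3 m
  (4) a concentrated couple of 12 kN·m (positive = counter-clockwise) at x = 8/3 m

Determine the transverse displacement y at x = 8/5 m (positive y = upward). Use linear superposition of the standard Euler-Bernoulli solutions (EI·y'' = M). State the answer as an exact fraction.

y(8/5) = -566144/52734375 m

Load 1 — triangular load w₀=20 kN/m (0→w₀ over full span):
  y_1 = -w₀x²(L-x)²(x+2L)/(120LEI) = -20·(8/5)²·(8-(8/5))²·((8/5)+2·8)/(120·8·5000) = -45056/5859375 m
Load 2 — uniform load w=3 kN/m over full span:
  y_2 = -wx²(L-x)²/(24EI) = -3·(8/5)²·(8-(8/5))²/(24·5000) = -1024/390625 m
Load 3 — point force P=6 kN at a=16/3 m (b=L-a=8/3):
  y_3 = -Pb²x²(3aL-(3a+b)x)/(6L³EI)  [x≤a] = -6·(8/3)²·(8/5)²·(3·(16/3)·8-(3·(16/3)+(8/3))·(8/5))/(6·8³·5000) = -1472/2109375 m
Load 4 — applied couple M₀=12 kN·m at a=8/3 m (b=L-a=16/3):
  y_4 = (R_Ax³/6 - M_Ax²/2)/EI  [x≤a] with R_A=2, M_A=0 = (2·(8/5)³/6 - 0·(8/5)²/2)/5000 = 64/234375 m
Superposition: y = Σ y_i = -566144/52734375 m ≈ -0.010736 m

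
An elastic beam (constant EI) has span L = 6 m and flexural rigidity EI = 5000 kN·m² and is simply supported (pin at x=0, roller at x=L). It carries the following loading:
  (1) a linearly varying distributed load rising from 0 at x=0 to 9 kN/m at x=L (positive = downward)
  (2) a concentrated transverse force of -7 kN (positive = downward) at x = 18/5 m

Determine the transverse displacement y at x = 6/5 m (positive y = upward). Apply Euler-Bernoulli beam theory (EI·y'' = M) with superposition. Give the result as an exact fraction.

y(6/5) = -52092/9765625 m

Load 1 — triangular load w₀=9 kN/m (0→w₀ over full span):
  y_1 = -w₀x(7L⁴-10L²x²+3x⁴)/(360LEI) = -9·(6/5)·(7·6⁴-10·6²·(6/5)²+3·(6/5)⁴)/(360·6·5000) = -83592/9765625 m
Load 2 — point force P=-7 kN at a=18/5 m (b=L-a=12/5):
  y_2 = -Pbx(L²-b²-x²)/(6LEI)  [x≤a] = -(-7)·(12/5)·(6/5)·(6²-(12/5)²-(6/5)²)/(6·6·5000) = 252/78125 m
Superposition: y = Σ y_i = -52092/9765625 m ≈ -0.005334 m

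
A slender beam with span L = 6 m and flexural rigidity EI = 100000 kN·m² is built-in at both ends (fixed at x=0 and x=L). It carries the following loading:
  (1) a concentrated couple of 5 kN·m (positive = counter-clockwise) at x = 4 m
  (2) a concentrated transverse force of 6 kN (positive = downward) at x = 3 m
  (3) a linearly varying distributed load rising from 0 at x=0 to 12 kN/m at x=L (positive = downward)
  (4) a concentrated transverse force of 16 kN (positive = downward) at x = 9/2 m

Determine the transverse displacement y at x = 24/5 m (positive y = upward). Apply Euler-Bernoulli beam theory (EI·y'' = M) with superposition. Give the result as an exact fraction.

Load 1 — applied couple M₀=5 kN·m at a=4 m (b=L-a=2):
  y_1 = (R_Ax³/6 - M_Ax²/2 - M₀(x-a)²/2)/EI  [x>a] with R_A=10/9, M_A=5/3 = ((10/9)·(24/5)³/6 - (5/3)·(24/5)²/2 - 5·((24/5)-4)²/2)/100000 = -1/312500 m
Load 2 — point force P=6 kN at a=3 m (b=L-a=3):
  y_2 = -Pa²(L-x)²(3bL-(3b+a)(L-x))/(6L³EI)  [x>a] = -6·3²·(6-(24/5))²·(3·3·6-(3·3+3)·(6-(24/5)))/(6·6³·100000) = -297/12500000 m
Load 3 — triangular load w₀=12 kN/m (0→w₀ over full span):
  y_3 = -w₀x²(L-x)²(x+2L)/(120LEI) = -12·(24/5)²·(6-(24/5))²·((24/5)+2·6)/(120·6·100000) = -4536/48828125 m
Load 4 — point force P=16 kN at a=9/2 m (b=L-a=3/2):
  y_4 = -Pa²(L-x)²(3bL-(3b+a)(L-x))/(6L³EI)  [x>a] = -16·(9/2)²·(6-(24/5))²·(3·(3/2)·6-(3·(3/2)+(9/2))·(6-(24/5)))/(6·6³·100000) = -729/12500000 m
Superposition: y = Σ y_i = -139201/781250000 m ≈ -0.000178 m

y(24/5) = -139201/781250000 m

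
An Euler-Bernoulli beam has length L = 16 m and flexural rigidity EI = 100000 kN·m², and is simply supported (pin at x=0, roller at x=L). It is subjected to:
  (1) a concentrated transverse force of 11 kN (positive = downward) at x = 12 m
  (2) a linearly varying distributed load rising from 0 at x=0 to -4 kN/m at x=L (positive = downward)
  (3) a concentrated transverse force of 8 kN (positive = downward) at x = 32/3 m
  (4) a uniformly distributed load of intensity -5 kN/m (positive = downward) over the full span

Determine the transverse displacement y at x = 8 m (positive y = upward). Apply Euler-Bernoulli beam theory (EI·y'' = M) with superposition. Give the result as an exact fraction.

Load 1 — point force P=11 kN at a=12 m (b=L-a=4):
  y_1 = -Pbx(L²-b²-x²)/(6LEI)  [x≤a] = -11·4·8·(16²-4²-8²)/(6·16·100000) = -121/18750 m
Load 2 — triangular load w₀=-4 kN/m (0→w₀ over full span):
  y_2 = -w₀x(7L⁴-10L²x²+3x⁴)/(360LEI) = -(-4)·8·(7·16⁴-10·16²·8²+3·8⁴)/(360·16·100000) = 32/1875 m
Load 3 — point force P=8 kN at a=32/3 m (b=L-a=16/3):
  y_3 = -Pbx(L²-b²-x²)/(6LEI)  [x≤a] = -8·(16/3)·8·(16²-(16/3)²-8²)/(6·16·100000) = -1472/253125 m
Load 4 — uniform load w=-5 kN/m over full span:
  y_4 = -wx(L³-2Lx²+x³)/(24EI) = -(-5)·8·(16³-2·16·8²+8³)/(24·100000) = 16/375 m
Superposition: y = Σ y_i = 24029/506250 m ≈ 0.047465 m

y(8) = 24029/506250 m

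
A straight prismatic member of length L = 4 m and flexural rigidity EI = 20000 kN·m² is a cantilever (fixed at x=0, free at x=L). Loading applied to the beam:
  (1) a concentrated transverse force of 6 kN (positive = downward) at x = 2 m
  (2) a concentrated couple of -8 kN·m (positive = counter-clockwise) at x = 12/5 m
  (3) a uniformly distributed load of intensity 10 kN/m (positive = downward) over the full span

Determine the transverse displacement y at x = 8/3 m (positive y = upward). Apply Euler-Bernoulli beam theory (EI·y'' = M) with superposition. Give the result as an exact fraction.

Load 1 — point force P=6 kN at a=2 m (b=L-a=2):
  y_1 = -Pa²(3x-a)/(6EI)  [x>a] = -6·2²·(3·(8/3)-2)/(6·20000) = -3/2500 m
Load 2 — applied couple M₀=-8 kN·m at a=12/5 m (b=L-a=8/5):
  y_2 = M₀a(2x-a)/(2EI)  [x>a] = (-8)·(12/5)·(2·(8/3)-(12/5))/(2·20000) = -22/15625 m
Load 3 — uniform load w=10 kN/m over full span:
  y_3 = -wx²(x²-4Lx+6L²)/(24EI) = -10·(8/3)²·((8/3)²-4·4·(8/3)+6·4²)/(24·20000) = -272/30375 m
Superposition: y = Σ y_i = -175609/15187500 m ≈ -0.011563 m

y(8/3) = -175609/15187500 m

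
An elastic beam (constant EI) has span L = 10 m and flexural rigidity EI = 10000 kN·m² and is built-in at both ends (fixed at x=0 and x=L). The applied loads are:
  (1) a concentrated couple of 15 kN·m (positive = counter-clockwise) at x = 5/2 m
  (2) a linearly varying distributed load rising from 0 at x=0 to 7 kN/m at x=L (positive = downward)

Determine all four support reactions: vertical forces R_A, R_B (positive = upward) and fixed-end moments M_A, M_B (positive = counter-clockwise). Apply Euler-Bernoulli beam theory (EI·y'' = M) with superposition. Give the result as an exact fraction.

R_A = 195/16 kN, M_A = 985/48 kN·m, R_B = 365/16 kN, M_B = -485/16 kN·m

Load 1 — applied couple M₀=15 kN·m at a=5/2 m (b=L-a=15/2):
  R_A = 6M₀ab/L³ = 6·15·(5/2)·(15/2)/10³ = 27/16 kN
  M_A = M₀b(2a-b)/L² = 15·(15/2)·(2·(5/2)-(15/2))/10² = -45/16 kN·m
  R_B = -6M₀ab/L³ = -6·15·(5/2)·(15/2)/10³ = -27/16 kN
  M_B = M₀a(2b-a)/L² = 15·(5/2)·(2·(15/2)-(5/2))/10² = 75/16 kN·m
Load 2 — triangular load w₀=7 kN/m (0→w₀ over full span):
  R_A = 3w₀L/20 = 3·7·10/20 = 21/2 kN
  M_A = w₀L²/30 = 7·10²/30 = 70/3 kN·m
  R_B = 7w₀L/20 = 7·7·10/20 = 49/2 kN
  M_B = -w₀L²/20 = -7·10²/20 = -35 kN·m
Superposition: R_A = 195/16 kN, M_A = 985/48 kN·m, R_B = 365/16 kN, M_B = -485/16 kN·m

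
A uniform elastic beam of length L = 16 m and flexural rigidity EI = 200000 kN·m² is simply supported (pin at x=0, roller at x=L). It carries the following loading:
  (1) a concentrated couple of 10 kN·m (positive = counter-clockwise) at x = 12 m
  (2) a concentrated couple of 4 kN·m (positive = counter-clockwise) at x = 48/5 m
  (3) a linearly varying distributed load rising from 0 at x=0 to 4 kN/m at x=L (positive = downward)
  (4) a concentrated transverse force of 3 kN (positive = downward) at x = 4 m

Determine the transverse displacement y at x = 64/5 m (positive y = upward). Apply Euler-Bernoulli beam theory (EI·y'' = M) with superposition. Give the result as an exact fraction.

y(64/5) = -1194759/195312500 m

Load 1 — applied couple M₀=10 kN·m at a=12 m (b=L-a=4):
  y_1 = (M₀x³/(6L)-M₀(x-a)²/2+C₁x)/EI  [x>a] with C₁=M₀(3b²-L²)/(6L)=-65/3 = (10·(64/5)³/(6·16)-10·((64/5)-12)²/2+(-65/3)·(64/5))/200000 = -97/312500 m
Load 2 — applied couple M₀=4 kN·m at a=48/5 m (b=L-a=32/5):
  y_2 = (M₀x³/(6L)-M₀(x-a)²/2+C₁x)/EI  [x>a] with C₁=M₀(3b²-L²)/(6L)=-416/75 = (4·(64/5)³/(6·16)-4·((64/5)-(48/5))²/2+(-416/75)·(64/5))/200000 = -8/390625 m
Load 3 — triangular load w₀=4 kN/m (0→w₀ over full span):
  y_3 = -w₀x(7L⁴-10L²x²+3x⁴)/(360LEI) = -4·(64/5)·(7·16⁴-10·16²·(64/5)²+3·(64/5)⁴)/(360·16·200000) = -260096/48828125 m
Load 4 — point force P=3 kN at a=4 m (b=L-a=12):
  y_4 = -Pa(L-x)(2Lx-a²-x²)/(6LEI)  [x>a] = -3·4·(16-(64/5))·(2·16·(64/5)-4²-(64/5)²)/(6·16·200000) = -359/781250 m
Superposition: y = Σ y_i = -1194759/195312500 m ≈ -0.006117 m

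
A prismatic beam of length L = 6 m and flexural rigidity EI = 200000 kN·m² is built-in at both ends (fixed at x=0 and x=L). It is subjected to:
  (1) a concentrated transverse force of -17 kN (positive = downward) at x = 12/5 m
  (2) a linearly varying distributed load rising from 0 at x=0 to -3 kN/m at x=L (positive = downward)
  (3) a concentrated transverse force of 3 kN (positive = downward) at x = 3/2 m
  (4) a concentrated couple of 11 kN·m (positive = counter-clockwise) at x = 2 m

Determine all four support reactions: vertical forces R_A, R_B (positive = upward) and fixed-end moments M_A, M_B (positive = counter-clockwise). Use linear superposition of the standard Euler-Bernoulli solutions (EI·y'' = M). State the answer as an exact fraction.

R_A = -314651/36000 kN, M_A = -63027/4000 kN·m, R_B = -513349/36000 kN, M_B = 216179/12000 kN·m

Load 1 — point force P=-17 kN at a=12/5 m (b=L-a=18/5):
  R_A = Pb²(3a+b)/L³ = (-17)·(18/5)²·(3·(12/5)+(18/5))/6³ = -1377/125 kN
  M_A = Pab²/L² = (-17)·(12/5)·(18/5)²/6² = -1836/125 kN·m
  R_B = Pa²(a+3b)/L³ = (-17)·(12/5)²·((12/5)+3·(18/5))/6³ = -748/125 kN
  M_B = -Pa²b/L² = -(-17)·(12/5)²·(18/5)/6² = 1224/125 kN·m
Load 2 — triangular load w₀=-3 kN/m (0→w₀ over full span):
  R_A = 3w₀L/20 = 3·(-3)·6/20 = -27/10 kN
  M_A = w₀L²/30 = (-3)·6²/30 = -18/5 kN·m
  R_B = 7w₀L/20 = 7·(-3)·6/20 = -63/10 kN
  M_B = -w₀L²/20 = -(-3)·6²/20 = 27/5 kN·m
Load 3 — point force P=3 kN at a=3/2 m (b=L-a=9/2):
  R_A = Pb²(3a+b)/L³ = 3·(9/2)²·(3·(3/2)+(9/2))/6³ = 81/32 kN
  M_A = Pab²/L² = 3·(3/2)·(9/2)²/6² = 81/32 kN·m
  R_B = Pa²(a+3b)/L³ = 3·(3/2)²·((3/2)+3·(9/2))/6³ = 15/32 kN
  M_B = -Pa²b/L² = -3·(3/2)²·(9/2)/6² = -27/32 kN·m
Load 4 — applied couple M₀=11 kN·m at a=2 m (b=L-a=4):
  R_A = 6M₀ab/L³ = 6·11·2·4/6³ = 22/9 kN
  M_A = M₀b(2a-b)/L² = 11·4·(2·2-4)/6² = 0 kN·m
  R_B = -6M₀ab/L³ = -6·11·2·4/6³ = -22/9 kN
  M_B = M₀a(2b-a)/L² = 11·2·(2·4-2)/6² = 11/3 kN·m
Superposition: R_A = -314651/36000 kN, M_A = -63027/4000 kN·m, R_B = -513349/36000 kN, M_B = 216179/12000 kN·m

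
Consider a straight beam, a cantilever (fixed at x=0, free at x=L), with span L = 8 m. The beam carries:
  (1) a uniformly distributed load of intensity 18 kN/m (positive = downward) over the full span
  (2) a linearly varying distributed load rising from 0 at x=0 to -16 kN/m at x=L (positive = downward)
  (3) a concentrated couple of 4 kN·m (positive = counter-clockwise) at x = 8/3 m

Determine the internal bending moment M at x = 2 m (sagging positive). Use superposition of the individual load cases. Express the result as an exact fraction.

M(2) = -104 kN·m

Load 1 — uniform load w=18 kN/m over full span:
  M_1 = -w(L-x)²/2 = -18·(8-2)²/2 = -324 kN·m
Load 2 — triangular load w₀=-16 kN/m (0→w₀ over full span):
  M_2 = w₀Lx/2 - w₀L²/3 - w₀x³/(6L) = (-16)·8·2/2 - (-16)·8²/3 - (-16)·2³/(6·8) = 216 kN·m
Load 3 — applied couple M₀=4 kN·m at a=8/3 m (b=L-a=16/3):
  M_3 = M₀  [x≤a] = 4 = 4 kN·m
Superposition: M = Σ M_i = -104 kN·m ≈ -104.000000 kN·m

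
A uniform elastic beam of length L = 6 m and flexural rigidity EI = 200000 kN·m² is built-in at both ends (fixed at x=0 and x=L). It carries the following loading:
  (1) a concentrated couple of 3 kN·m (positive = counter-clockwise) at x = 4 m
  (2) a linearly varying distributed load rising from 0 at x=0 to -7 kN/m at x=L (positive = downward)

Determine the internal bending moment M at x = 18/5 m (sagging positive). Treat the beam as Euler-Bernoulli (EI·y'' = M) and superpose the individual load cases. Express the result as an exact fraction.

Load 1 — applied couple M₀=3 kN·m at a=4 m (b=L-a=2):
  M_1 = R_Ax - M_A  [x≤a] with R_A=2/3, M_A=1 = (2/3)·(18/5) - 1 = 7/5 kN·m
Load 2 — triangular load w₀=-7 kN/m (0→w₀ over full span):
  M_2 = 3w₀Lx/20 - w₀L²/30 - w₀x³/(6L) = 3·(-7)·6·(18/5)/20 - (-7)·6²/30 - (-7)·(18/5)³/(6·6) = -651/125 kN·m
Superposition: M = Σ M_i = -476/125 kN·m ≈ -3.808000 kN·m

M(18/5) = -476/125 kN·m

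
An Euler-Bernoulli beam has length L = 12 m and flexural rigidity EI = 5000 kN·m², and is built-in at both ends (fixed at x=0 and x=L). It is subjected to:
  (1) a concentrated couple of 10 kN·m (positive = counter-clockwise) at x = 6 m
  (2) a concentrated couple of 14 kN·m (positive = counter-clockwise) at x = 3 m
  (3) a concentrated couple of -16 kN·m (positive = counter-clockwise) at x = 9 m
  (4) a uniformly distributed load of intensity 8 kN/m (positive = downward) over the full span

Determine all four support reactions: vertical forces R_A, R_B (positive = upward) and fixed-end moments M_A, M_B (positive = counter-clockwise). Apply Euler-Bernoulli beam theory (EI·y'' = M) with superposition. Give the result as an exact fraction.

Load 1 — applied couple M₀=10 kN·m at a=6 m (b=L-a=6):
  R_A = 6M₀ab/L³ = 6·10·6·6/12³ = 5/4 kN
  M_A = M₀b(2a-b)/L² = 10·6·(2·6-6)/12² = 5/2 kN·m
  R_B = -6M₀ab/L³ = -6·10·6·6/12³ = -5/4 kN
  M_B = M₀a(2b-a)/L² = 10·6·(2·6-6)/12² = 5/2 kN·m
Load 2 — applied couple M₀=14 kN·m at a=3 m (b=L-a=9):
  R_A = 6M₀ab/L³ = 6·14·3·9/12³ = 21/16 kN
  M_A = M₀b(2a-b)/L² = 14·9·(2·3-9)/12² = -21/8 kN·m
  R_B = -6M₀ab/L³ = -6·14·3·9/12³ = -21/16 kN
  M_B = M₀a(2b-a)/L² = 14·3·(2·9-3)/12² = 35/8 kN·m
Load 3 — applied couple M₀=-16 kN·m at a=9 m (b=L-a=3):
  R_A = 6M₀ab/L³ = 6·(-16)·9·3/12³ = -3/2 kN
  M_A = M₀b(2a-b)/L² = (-16)·3·(2·9-3)/12² = -5 kN·m
  R_B = -6M₀ab/L³ = -6·(-16)·9·3/12³ = 3/2 kN
  M_B = M₀a(2b-a)/L² = (-16)·9·(2·3-9)/12² = 3 kN·m
Load 4 — uniform load w=8 kN/m over full span:
  R_A = wL/2 = 8·12/2 = 48 kN
  M_A = wL²/12 = 8·12²/12 = 96 kN·m
  R_B = wL/2 = 8·12/2 = 48 kN
  M_B = -wL²/12 = -8·12²/12 = -96 kN·m
Superposition: R_A = 785/16 kN, M_A = 727/8 kN·m, R_B = 751/16 kN, M_B = -689/8 kN·m

R_A = 785/16 kN, M_A = 727/8 kN·m, R_B = 751/16 kN, M_B = -689/8 kN·m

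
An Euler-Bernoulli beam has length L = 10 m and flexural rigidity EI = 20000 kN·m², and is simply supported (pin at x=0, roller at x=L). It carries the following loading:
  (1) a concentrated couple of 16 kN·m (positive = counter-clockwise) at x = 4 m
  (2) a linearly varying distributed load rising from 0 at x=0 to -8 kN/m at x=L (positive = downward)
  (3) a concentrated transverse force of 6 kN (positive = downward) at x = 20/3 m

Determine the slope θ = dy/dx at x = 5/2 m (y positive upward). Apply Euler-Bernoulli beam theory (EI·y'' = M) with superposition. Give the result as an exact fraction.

Load 1 — applied couple M₀=16 kN·m at a=4 m (b=L-a=6):
  θ_1 = (M₀x²/(2L)+C₁)/EI  [x≤a] with C₁=M₀(3b²-L²)/(6L)=32/15 = (16·(5/2)²/(2·10)+(32/15))/20000 = 107/300000 rad
Load 2 — triangular load w₀=-8 kN/m (0→w₀ over full span):
  θ_2 = -w₀(7L⁴-30L²x²+15x⁴)/(360LEI) = -(-8)·(7·10⁴-30·10²·(5/2)²+15·(5/2)⁴)/(360·10·20000) = 1327/230400 rad
Load 3 — point force P=6 kN at a=20/3 m (b=L-a=10/3):
  θ_3 = -Pb(L²-b²-3x²)/(6LEI)  [x≤a] = -6·(10/3)·(10²-(10/3)²-3·(5/2)²)/(6·10·20000) = -101/86400 rad
Superposition: θ = Σ θ_i = 427441/86400000 rad ≈ 0.004947 rad

θ(5/2) = 427441/86400000 rad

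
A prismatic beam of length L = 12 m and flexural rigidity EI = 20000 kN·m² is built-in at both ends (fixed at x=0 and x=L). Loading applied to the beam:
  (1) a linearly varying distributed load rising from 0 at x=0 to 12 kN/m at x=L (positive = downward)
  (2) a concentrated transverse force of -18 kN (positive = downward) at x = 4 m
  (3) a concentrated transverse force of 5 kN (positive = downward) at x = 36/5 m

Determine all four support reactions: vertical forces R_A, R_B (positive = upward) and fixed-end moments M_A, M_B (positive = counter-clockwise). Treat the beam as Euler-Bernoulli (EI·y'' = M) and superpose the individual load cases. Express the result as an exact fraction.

R_A = 752/75 kN, M_A = 784/25 kN·m, R_B = 3673/75 kN, M_B = -1976/25 kN·m

Load 1 — triangular load w₀=12 kN/m (0→w₀ over full span):
  R_A = 3w₀L/20 = 3·12·12/20 = 108/5 kN
  M_A = w₀L²/30 = 12·12²/30 = 288/5 kN·m
  R_B = 7w₀L/20 = 7·12·12/20 = 252/5 kN
  M_B = -w₀L²/20 = -12·12²/20 = -432/5 kN·m
Load 2 — point force P=-18 kN at a=4 m (b=L-a=8):
  R_A = Pb²(3a+b)/L³ = (-18)·8²·(3·4+8)/12³ = -40/3 kN
  M_A = Pab²/L² = (-18)·4·8²/12² = -32 kN·m
  R_B = Pa²(a+3b)/L³ = (-18)·4²·(4+3·8)/12³ = -14/3 kN
  M_B = -Pa²b/L² = -(-18)·4²·8/12² = 16 kN·m
Load 3 — point force P=5 kN at a=36/5 m (b=L-a=24/5):
  R_A = Pb²(3a+b)/L³ = 5·(24/5)²·(3·(36/5)+(24/5))/12³ = 44/25 kN
  M_A = Pab²/L² = 5·(36/5)·(24/5)²/12² = 144/25 kN·m
  R_B = Pa²(a+3b)/L³ = 5·(36/5)²·((36/5)+3·(24/5))/12³ = 81/25 kN
  M_B = -Pa²b/L² = -5·(36/5)²·(24/5)/12² = -216/25 kN·m
Superposition: R_A = 752/75 kN, M_A = 784/25 kN·m, R_B = 3673/75 kN, M_B = -1976/25 kN·m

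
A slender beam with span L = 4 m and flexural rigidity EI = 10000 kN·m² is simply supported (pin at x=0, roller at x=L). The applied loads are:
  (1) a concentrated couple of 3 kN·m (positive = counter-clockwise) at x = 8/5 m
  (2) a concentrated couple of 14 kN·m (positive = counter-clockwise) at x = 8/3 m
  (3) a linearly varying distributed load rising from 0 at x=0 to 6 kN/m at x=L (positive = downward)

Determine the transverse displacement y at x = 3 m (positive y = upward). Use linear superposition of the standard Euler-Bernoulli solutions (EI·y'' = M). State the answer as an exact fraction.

Load 1 — applied couple M₀=3 kN·m at a=8/5 m (b=L-a=12/5):
  y_1 = (M₀x³/(6L)-M₀(x-a)²/2+C₁x)/EI  [x>a] with C₁=M₀(3b²-L²)/(6L)=4/25 = (3·3³/(6·4)-3·(3-(8/5))²/2+(4/25)·3)/10000 = 183/2000000 m
Load 2 — applied couple M₀=14 kN·m at a=8/3 m (b=L-a=4/3):
  y_2 = (M₀x³/(6L)-M₀(x-a)²/2+C₁x)/EI  [x>a] with C₁=M₀(3b²-L²)/(6L)=-56/9 = (14·3³/(6·4)-14·(3-(8/3))²/2+(-56/9)·3)/10000 = -133/360000 m
Load 3 — triangular load w₀=6 kN/m (0→w₀ over full span):
  y_3 = -w₀x(7L⁴-10L²x²+3x⁴)/(360LEI) = -6·3·(7·4⁴-10·4²·3²+3·3⁴)/(360·4·10000) = -119/160000 m
Superposition: y = Σ y_i = -36781/36000000 m ≈ -0.001022 m

y(3) = -36781/36000000 m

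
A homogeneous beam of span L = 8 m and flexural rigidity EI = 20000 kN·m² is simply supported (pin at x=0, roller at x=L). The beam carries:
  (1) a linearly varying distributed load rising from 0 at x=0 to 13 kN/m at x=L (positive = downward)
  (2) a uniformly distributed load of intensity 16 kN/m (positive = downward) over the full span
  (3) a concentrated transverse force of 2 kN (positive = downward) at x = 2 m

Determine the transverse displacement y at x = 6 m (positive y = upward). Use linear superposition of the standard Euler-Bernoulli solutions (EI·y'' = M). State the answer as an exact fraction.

Load 1 — triangular load w₀=13 kN/m (0→w₀ over full span):
  y_1 = -w₀x(7L⁴-10L²x²+3x⁴)/(360LEI) = -13·6·(7·8⁴-10·8²·6²+3·6⁴)/(360·8·20000) = -1547/120000 m
Load 2 — uniform load w=16 kN/m over full span:
  y_2 = -wx(L³-2Lx²+x³)/(24EI) = -16·6·(8³-2·8·6²+6³)/(24·20000) = -19/625 m
Load 3 — point force P=2 kN at a=2 m (b=L-a=6):
  y_3 = -Pa(L-x)(2Lx-a²-x²)/(6LEI)  [x>a] = -2·2·(8-6)·(2·8·6-2²-6²)/(6·8·20000) = -7/15000 m
Superposition: y = Σ y_i = -5251/120000 m ≈ -0.043758 m

y(6) = -5251/120000 m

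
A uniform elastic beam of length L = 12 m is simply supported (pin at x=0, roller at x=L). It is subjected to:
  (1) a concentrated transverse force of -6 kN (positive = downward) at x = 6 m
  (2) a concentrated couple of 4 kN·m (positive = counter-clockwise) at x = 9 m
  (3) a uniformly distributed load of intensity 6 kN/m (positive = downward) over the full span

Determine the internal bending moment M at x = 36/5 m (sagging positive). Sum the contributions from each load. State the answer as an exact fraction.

M(36/5) = 2292/25 kN·m

Load 1 — point force P=-6 kN at a=6 m (b=L-a=6):
  M_1 = Pa(L-x)/L  [x>a] = (-6)·6·(12-(36/5))/12 = -72/5 kN·m
Load 2 — applied couple M₀=4 kN·m at a=9 m (b=L-a=3):
  M_2 = M₀x/L  [x≤a] = 4·(36/5)/12 = 12/5 kN·m
Load 3 — uniform load w=6 kN/m over full span:
  M_3 = wx(L-x)/2 = 6·(36/5)·(12-(36/5))/2 = 2592/25 kN·m
Superposition: M = Σ M_i = 2292/25 kN·m ≈ 91.680000 kN·m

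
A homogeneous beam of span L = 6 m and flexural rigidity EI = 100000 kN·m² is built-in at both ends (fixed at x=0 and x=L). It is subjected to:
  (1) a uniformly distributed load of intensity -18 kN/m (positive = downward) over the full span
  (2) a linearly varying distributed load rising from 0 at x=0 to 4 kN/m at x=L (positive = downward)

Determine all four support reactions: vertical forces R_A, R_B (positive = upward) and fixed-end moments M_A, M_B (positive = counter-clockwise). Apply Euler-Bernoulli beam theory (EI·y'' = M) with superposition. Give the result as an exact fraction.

Load 1 — uniform load w=-18 kN/m over full span:
  R_A = wL/2 = (-18)·6/2 = -54 kN
  M_A = wL²/12 = (-18)·6²/12 = -54 kN·m
  R_B = wL/2 = (-18)·6/2 = -54 kN
  M_B = -wL²/12 = -(-18)·6²/12 = 54 kN·m
Load 2 — triangular load w₀=4 kN/m (0→w₀ over full span):
  R_A = 3w₀L/20 = 3·4·6/20 = 18/5 kN
  M_A = w₀L²/30 = 4·6²/30 = 24/5 kN·m
  R_B = 7w₀L/20 = 7·4·6/20 = 42/5 kN
  M_B = -w₀L²/20 = -4·6²/20 = -36/5 kN·m
Superposition: R_A = -252/5 kN, M_A = -246/5 kN·m, R_B = -228/5 kN, M_B = 234/5 kN·m

R_A = -252/5 kN, M_A = -246/5 kN·m, R_B = -228/5 kN, M_B = 234/5 kN·m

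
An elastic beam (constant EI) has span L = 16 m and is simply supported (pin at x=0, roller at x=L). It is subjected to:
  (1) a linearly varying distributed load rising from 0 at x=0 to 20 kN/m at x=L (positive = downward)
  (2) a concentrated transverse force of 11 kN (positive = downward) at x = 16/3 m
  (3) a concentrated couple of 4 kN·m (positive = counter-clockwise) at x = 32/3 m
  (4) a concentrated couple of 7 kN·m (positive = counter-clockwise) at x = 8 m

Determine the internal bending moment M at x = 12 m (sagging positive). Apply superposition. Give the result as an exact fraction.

Load 1 — triangular load w₀=20 kN/m (0→w₀ over full span):
  M_1 = w₀Lx/6 - w₀x³/(6L) = 20·16·12/6 - 20·12³/(6·16) = 280 kN·m
Load 2 — point force P=11 kN at a=16/3 m (b=L-a=32/3):
  M_2 = Pa(L-x)/L  [x>a] = 11·(16/3)·(16-12)/16 = 44/3 kN·m
Load 3 — applied couple M₀=4 kN·m at a=32/3 m (b=L-a=16/3):
  M_3 = M₀x/L - M₀  [x>a] = 4·12/16 - 4 = -1 kN·m
Load 4 — applied couple M₀=7 kN·m at a=8 m (b=L-a=8):
  M_4 = M₀x/L - M₀  [x>a] = 7·12/16 - 7 = -7/4 kN·m
Superposition: M = Σ M_i = 3503/12 kN·m ≈ 291.916667 kN·m

M(12) = 3503/12 kN·m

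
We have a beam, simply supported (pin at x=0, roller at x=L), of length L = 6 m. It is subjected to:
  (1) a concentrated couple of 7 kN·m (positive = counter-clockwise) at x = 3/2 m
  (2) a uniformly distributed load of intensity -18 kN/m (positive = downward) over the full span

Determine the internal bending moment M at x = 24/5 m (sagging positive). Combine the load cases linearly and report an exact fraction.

Load 1 — applied couple M₀=7 kN·m at a=3/2 m (b=L-a=9/2):
  M_1 = M₀x/L - M₀  [x>a] = 7·(24/5)/6 - 7 = -7/5 kN·m
Load 2 — uniform load w=-18 kN/m over full span:
  M_2 = wx(L-x)/2 = (-18)·(24/5)·(6-(24/5))/2 = -1296/25 kN·m
Superposition: M = Σ M_i = -1331/25 kN·m ≈ -53.240000 kN·m

M(24/5) = -1331/25 kN·m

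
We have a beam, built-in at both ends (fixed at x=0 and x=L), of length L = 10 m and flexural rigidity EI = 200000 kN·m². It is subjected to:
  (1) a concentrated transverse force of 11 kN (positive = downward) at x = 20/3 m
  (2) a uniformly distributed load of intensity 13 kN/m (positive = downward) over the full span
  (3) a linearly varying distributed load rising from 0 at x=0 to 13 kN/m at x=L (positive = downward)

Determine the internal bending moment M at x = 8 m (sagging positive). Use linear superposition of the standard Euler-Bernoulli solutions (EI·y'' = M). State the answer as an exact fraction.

Load 1 — point force P=11 kN at a=20/3 m (b=L-a=10/3):
  M_1 = Pa²(a+3b)(L-x)/L³ - Pa²b/L²  [x>a] = 11·(20/3)²·((20/3)+3·(10/3))·(10-8)/10³ - 11·(20/3)²·(10/3)/10² = 0 kN·m
Load 2 — uniform load w=13 kN/m over full span:
  M_2 = wLx/2 - wL²/12 - wx²/2 = 13·10·8/2 - 13·10²/12 - 13·8²/2 = -13/3 kN·m
Load 3 — triangular load w₀=13 kN/m (0→w₀ over full span):
  M_3 = 3w₀Lx/20 - w₀L²/30 - w₀x³/(6L) = 3·13·10·8/20 - 13·10²/30 - 13·8³/(6·10) = 26/15 kN·m
Superposition: M = Σ M_i = -13/5 kN·m ≈ -2.600000 kN·m

M(8) = -13/5 kN·m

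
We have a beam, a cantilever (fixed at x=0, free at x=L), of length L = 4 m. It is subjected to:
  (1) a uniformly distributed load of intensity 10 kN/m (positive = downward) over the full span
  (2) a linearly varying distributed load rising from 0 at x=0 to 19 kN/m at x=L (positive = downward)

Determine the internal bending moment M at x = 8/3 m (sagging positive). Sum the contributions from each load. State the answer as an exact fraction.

M(8/3) = -1936/81 kN·m

Load 1 — uniform load w=10 kN/m over full span:
  M_1 = -w(L-x)²/2 = -10·(4-(8/3))²/2 = -80/9 kN·m
Load 2 — triangular load w₀=19 kN/m (0→w₀ over full span):
  M_2 = w₀Lx/2 - w₀L²/3 - w₀x³/(6L) = 19·4·(8/3)/2 - 19·4²/3 - 19·(8/3)³/(6·4) = -1216/81 kN·m
Superposition: M = Σ M_i = -1936/81 kN·m ≈ -23.901235 kN·m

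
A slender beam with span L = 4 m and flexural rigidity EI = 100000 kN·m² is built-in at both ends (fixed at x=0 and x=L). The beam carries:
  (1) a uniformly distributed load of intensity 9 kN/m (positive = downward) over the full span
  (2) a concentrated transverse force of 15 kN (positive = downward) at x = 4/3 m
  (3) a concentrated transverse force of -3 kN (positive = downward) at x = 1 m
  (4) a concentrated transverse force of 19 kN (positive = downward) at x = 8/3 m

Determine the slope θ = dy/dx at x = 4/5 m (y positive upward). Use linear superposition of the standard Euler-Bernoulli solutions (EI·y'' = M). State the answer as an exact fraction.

Load 1 — uniform load w=9 kN/m over full span:
  θ_1 = -wx(L-x)(L-2x)/(12EI) = -9·(4/5)·(4-(4/5))·(4-2·(4/5))/(12·100000) = -18/390625 rad
Load 2 — point force P=15 kN at a=4/3 m (b=L-a=8/3):
  θ_2 = -Pb²x(2aL-(3a+b)x)/(2L³EI)  [x≤a] = -15·(8/3)²·(4/5)·(2·(4/3)·4-(3·(4/3)+(8/3))·(4/5))/(2·4³·100000) = -1/28125 rad
Load 3 — point force P=-3 kN at a=1 m (b=L-a=3):
  θ_3 = -Pb²x(2aL-(3a+b)x)/(2L³EI)  [x≤a] = -(-3)·3²·(4/5)·(2·1·4-(3·1+3)·(4/5))/(2·4³·100000) = 27/5000000 rad
Load 4 — point force P=19 kN at a=8/3 m (b=L-a=4/3):
  θ_4 = -Pb²x(2aL-(3a+b)x)/(2L³EI)  [x≤a] = -19·(4/3)²·(4/5)·(2·(8/3)·4-(3·(8/3)+(4/3))·(4/5))/(2·4³·100000) = -247/8437500 rad
Superposition: θ = Σ θ_i = -71219/675000000 rad ≈ -0.000106 rad

θ(4/5) = -71219/675000000 rad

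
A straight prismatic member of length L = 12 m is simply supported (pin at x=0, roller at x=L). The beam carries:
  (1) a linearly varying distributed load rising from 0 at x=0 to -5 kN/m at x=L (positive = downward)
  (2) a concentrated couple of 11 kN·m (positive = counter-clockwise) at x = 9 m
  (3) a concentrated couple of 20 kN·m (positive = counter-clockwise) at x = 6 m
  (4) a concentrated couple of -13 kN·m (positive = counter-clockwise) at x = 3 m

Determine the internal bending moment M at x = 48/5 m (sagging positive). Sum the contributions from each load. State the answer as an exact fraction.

Load 1 — triangular load w₀=-5 kN/m (0→w₀ over full span):
  M_1 = w₀Lx/6 - w₀x³/(6L) = (-5)·12·(48/5)/6 - (-5)·(48/5)³/(6·12) = -864/25 kN·m
Load 2 — applied couple M₀=11 kN·m at a=9 m (b=L-a=3):
  M_2 = M₀x/L - M₀  [x>a] = 11·(48/5)/12 - 11 = -11/5 kN·m
Load 3 — applied couple M₀=20 kN·m at a=6 m (b=L-a=6):
  M_3 = M₀x/L - M₀  [x>a] = 20·(48/5)/12 - 20 = -4 kN·m
Load 4 — applied couple M₀=-13 kN·m at a=3 m (b=L-a=9):
  M_4 = M₀x/L - M₀  [x>a] = (-13)·(48/5)/12 - (-13) = 13/5 kN·m
Superposition: M = Σ M_i = -954/25 kN·m ≈ -38.160000 kN·m

M(48/5) = -954/25 kN·m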